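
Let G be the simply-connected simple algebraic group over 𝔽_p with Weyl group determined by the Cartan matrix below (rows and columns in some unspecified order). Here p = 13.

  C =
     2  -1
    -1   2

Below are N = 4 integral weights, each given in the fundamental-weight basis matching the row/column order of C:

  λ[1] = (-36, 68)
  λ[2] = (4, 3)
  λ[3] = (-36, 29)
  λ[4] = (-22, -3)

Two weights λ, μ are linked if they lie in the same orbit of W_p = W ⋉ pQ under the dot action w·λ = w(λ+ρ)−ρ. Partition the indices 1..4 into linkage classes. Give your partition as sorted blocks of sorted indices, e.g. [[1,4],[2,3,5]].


Root system A_2: the 2×2 matrix C matches after relabeling.

W_13-reps of the 4 weights in Ā_13 (same 2-coord order as C):

  λ_1 → (5, 4)
  λ_2 → (5, 4)
  λ_3 → (5, 4)
  λ_4 → (8, 3)

2 distinct reps among the 4 weights ⇒ 2 W_13-linkage classes:

[[1, 2, 3], [4]]


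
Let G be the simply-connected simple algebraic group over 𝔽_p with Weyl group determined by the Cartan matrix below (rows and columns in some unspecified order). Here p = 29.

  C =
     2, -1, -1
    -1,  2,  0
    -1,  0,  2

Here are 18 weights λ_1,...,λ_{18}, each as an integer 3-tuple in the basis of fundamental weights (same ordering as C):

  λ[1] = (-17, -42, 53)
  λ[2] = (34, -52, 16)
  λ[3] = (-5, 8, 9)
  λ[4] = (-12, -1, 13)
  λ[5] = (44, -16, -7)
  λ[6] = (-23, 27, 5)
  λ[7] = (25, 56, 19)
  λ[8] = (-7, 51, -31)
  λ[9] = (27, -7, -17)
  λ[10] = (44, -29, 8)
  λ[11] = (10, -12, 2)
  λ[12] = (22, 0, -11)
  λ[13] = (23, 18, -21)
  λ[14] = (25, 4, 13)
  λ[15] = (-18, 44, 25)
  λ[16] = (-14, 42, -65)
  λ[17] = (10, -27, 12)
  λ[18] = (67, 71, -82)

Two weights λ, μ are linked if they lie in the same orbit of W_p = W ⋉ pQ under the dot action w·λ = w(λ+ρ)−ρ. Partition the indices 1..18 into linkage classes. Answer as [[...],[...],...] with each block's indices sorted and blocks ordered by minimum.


Type A_3, rank 3, |W|=24; reorder rows/cols to standard.

Each λ_j+ρ reduced to Ā_29; 3-tuples below use C's row order:

  [1] (1, 3, 16);  [2] (6, 6, 16);  [3] (4, 5, 6);  [4] (0, 11, 3);  [5] (13, 1, 10);  [6] (6, 6, 16);  [7] (1, 3, 16);  [8] (6, 6, 16);  [9] (6, 6, 16);  [10] (1, 3, 16);  [11] (0, 11, 3);  [12] (13, 1, 10);  [13] (4, 5, 6);  [14] (13, 11, 2);  [15] (1, 3, 16);  [16] (13, 1, 10);  [17] (13, 11, 2);  [18] (13, 1, 10)

Grouping the 18 weights by Ā_29-representative: 6 linkage classes.

[[1, 7, 10, 15], [2, 6, 8, 9], [3, 13], [4, 11], [5, 12, 16, 18], [14, 17]]


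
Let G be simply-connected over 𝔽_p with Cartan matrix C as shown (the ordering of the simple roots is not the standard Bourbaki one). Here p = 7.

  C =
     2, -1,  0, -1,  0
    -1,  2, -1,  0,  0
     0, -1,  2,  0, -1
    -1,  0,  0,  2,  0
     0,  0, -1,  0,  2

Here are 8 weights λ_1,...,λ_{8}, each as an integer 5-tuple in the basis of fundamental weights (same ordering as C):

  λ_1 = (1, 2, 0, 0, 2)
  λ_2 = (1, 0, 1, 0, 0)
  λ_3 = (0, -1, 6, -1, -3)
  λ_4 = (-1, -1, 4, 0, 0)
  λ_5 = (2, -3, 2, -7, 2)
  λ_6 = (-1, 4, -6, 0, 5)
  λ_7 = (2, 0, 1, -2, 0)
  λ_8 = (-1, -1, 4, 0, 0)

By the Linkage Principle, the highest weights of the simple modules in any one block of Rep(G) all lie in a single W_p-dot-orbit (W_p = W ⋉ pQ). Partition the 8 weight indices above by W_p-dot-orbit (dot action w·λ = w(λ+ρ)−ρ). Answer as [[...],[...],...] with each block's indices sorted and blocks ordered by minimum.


Root system A_5: the 5×5 matrix C matches after relabeling.

λ_j+ρ reflected into Ā_7 (⟨·,θ^∨⟩≤7); 5-tuples as given:

    λ_1 → (0, 3, 1, 2, 0)
    λ_2 → (2, 1, 2, 1, 1)
    λ_3 → (0, 0, 5, 1, 1)
    λ_4 → (0, 0, 5, 1, 1)
    λ_5 → (2, 1, 2, 1, 1)
    λ_6 → (0, 0, 5, 1, 1)
    λ_7 → (2, 1, 2, 1, 1)
    λ_8 → (0, 0, 5, 1, 1)

3 distinct reps among the 8 weights ⇒ 3 W_7-linkage classes:

[[1], [2, 5, 7], [3, 4, 6, 8]]


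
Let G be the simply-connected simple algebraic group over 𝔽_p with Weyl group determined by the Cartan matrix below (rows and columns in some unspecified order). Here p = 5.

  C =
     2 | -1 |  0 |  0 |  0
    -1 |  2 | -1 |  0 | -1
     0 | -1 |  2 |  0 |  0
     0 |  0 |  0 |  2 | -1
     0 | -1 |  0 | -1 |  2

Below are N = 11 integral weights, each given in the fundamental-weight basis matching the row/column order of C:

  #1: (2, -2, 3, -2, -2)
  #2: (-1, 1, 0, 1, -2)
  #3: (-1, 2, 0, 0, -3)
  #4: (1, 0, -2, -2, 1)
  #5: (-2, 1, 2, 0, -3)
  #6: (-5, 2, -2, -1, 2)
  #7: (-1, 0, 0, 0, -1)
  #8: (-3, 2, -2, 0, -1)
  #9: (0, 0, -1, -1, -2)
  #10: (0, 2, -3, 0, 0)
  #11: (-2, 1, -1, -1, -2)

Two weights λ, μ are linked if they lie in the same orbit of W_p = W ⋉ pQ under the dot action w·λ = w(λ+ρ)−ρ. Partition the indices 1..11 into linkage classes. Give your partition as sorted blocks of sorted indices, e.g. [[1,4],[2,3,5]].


C ↔ D_5 under row/col permutation; |W(D_5)| = 1920.

Ā_5 reps of the 11 weights (D_5, coords as presented):

  λ_1+ρ ↦ (0, 1, 1, 1, 0) · λ_2+ρ ↦ (0, 1, 1, 1, 0) · λ_3+ρ ↦ (0, 1, 1, 1, 0) · λ_4+ρ ↦ (2, 0, 1, 1, 0) · λ_5+ρ ↦ (0, 1, 2, 1, 0) · λ_6+ρ ↦ (2, 0, 1, 1, 0) · λ_7+ρ ↦ (0, 1, 1, 1, 0) · λ_8+ρ ↦ (2, 0, 1, 1, 0) · λ_9+ρ ↦ (1, 0, 0, 1, 0) · λ_10+ρ ↦ (0, 1, 1, 1, 0) · λ_11+ρ ↦ (1, 0, 0, 1, 0)

4 distinct reps among the 11 weights ⇒ 4 W_5-linkage classes:

[[1, 2, 3, 7, 10], [4, 6, 8], [5], [9, 11]]


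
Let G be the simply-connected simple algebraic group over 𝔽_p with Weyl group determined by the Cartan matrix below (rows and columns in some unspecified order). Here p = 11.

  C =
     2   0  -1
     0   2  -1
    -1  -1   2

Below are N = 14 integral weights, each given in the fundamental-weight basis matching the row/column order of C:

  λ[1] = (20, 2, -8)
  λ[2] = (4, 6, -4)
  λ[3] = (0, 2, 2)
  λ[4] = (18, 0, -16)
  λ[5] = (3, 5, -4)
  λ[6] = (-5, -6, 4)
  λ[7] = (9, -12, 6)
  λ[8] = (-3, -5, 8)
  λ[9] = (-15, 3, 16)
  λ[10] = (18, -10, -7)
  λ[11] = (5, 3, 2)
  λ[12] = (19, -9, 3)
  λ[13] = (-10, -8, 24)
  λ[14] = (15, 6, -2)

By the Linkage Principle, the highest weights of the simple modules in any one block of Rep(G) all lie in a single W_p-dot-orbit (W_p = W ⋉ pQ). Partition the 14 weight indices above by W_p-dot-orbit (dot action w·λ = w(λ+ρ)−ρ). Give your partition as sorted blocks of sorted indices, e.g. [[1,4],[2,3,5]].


A_3 Cartan matrix, 3 simple roots permuted; ρ=(1,1,1).

W_11-reps of the 14 weights in Ā_11 (same 3-coord order as C):

  λ_1+ρ ↦ (1, 3, 3)
  λ_2+ρ ↦ (2, 4, 3)
  λ_3+ρ ↦ (1, 3, 3)
  λ_4+ρ ↦ (1, 3, 3)
  λ_5+ρ ↦ (1, 3, 3)
  λ_6+ρ ↦ (0, 1, 4)
  λ_7+ρ ↦ (0, 1, 4)
  λ_8+ρ ↦ (2, 4, 3)
  λ_9+ρ ↦ (1, 3, 3)
  λ_10+ρ ↦ (4, 2, 3)
  λ_11+ρ ↦ (4, 2, 3)
  λ_12+ρ ↦ (2, 4, 3)
  λ_13+ρ ↦ (2, 4, 3)
  λ_14+ρ ↦ (0, 1, 4)

4 distinct reps among the 14 weights ⇒ 4 W_11-linkage classes:

[[1, 3, 4, 5, 9], [2, 8, 12, 13], [6, 7, 14], [10, 11]]


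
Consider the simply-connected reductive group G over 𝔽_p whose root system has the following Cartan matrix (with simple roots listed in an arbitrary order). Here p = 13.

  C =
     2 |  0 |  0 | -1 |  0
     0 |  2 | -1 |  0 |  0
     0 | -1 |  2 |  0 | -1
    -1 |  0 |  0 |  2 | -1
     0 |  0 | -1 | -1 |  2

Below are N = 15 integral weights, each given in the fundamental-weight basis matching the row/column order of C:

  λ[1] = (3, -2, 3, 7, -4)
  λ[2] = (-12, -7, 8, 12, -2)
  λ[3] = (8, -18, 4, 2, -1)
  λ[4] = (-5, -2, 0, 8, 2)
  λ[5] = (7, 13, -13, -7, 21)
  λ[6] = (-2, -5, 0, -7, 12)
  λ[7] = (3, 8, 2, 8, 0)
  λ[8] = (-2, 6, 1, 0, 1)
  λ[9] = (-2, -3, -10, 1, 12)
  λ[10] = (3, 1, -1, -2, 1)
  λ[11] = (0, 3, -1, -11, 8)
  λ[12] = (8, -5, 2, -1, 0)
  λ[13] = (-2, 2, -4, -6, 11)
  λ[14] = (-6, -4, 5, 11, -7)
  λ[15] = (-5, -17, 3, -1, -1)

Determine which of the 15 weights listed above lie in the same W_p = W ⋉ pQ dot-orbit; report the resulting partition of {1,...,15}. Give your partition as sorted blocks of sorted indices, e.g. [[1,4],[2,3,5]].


Dynkin diagram of C (from the 8 off-diagonal −1 entries): A_5.

W_13-reps of the 15 weights in Ā_13 (same 5-coord order as C):

    1: (4, 1, 0, 5, 3)
    2: (3, 2, 0, 1, 1)
    3: (4, 1, 0, 5, 3)
    4: (4, 1, 0, 5, 3)
    5: (3, 2, 0, 1, 1)
    6: (5, 0, 3, 1, 3)
    7: (9, 3, 1, 0, 0)
    8: (1, 7, 2, 0, 2)
    9: (1, 7, 2, 0, 2)
    10: (3, 2, 0, 1, 1)
    11: (9, 3, 1, 0, 0)
    12: (9, 3, 1, 0, 0)
    13: (5, 0, 3, 1, 3)
    14: (5, 0, 3, 1, 3)
    15: (9, 3, 1, 0, 0)

5 distinct reps among the 15 weights ⇒ 5 W_13-linkage classes:

[[1, 3, 4], [2, 5, 10], [6, 13, 14], [7, 11, 12, 15], [8, 9]]


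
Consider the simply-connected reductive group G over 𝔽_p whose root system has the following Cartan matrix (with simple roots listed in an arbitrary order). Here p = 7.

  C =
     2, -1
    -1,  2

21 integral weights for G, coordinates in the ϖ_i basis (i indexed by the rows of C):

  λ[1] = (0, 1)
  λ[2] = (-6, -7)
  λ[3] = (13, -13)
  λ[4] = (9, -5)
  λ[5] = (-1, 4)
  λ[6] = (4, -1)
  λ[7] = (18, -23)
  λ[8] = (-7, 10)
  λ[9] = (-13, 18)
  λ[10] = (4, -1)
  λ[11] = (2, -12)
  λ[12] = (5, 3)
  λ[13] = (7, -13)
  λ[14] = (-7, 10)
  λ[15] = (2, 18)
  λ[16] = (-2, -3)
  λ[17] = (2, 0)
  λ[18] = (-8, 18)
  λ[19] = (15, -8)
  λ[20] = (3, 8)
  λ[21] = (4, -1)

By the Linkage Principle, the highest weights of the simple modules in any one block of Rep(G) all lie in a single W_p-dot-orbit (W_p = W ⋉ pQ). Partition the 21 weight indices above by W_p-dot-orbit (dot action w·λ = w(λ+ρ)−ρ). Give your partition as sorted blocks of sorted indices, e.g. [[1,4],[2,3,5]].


Type A_2, rank 2, |W|=6; reorder rows/cols to standard.

Alcove-folded reps (p=7, 21 weights, presented ϖ-order):

  1: (1, 2) · 2: (2, 1) · 3: (5, 0) · 4: (3, 1) · 5: (0, 5) · 6: (5, 0) · 7: (1, 2) · 8: (2, 1) · 9: (5, 0) · 10: (5, 0) · 11: (3, 1) · 12: (3, 1) · 13: (1, 2) · 14: (2, 1) · 15: (1, 2) · 16: (2, 1) · 17: (3, 1) · 18: (0, 5) · 19: (2, 0) · 20: (2, 1) · 21: (5, 0)

Grouping the 21 weights by Ā_7-representative: 6 linkage classes.

[[1, 7, 13, 15], [2, 8, 14, 16, 20], [3, 6, 9, 10, 21], [4, 11, 12, 17], [5, 18], [19]]


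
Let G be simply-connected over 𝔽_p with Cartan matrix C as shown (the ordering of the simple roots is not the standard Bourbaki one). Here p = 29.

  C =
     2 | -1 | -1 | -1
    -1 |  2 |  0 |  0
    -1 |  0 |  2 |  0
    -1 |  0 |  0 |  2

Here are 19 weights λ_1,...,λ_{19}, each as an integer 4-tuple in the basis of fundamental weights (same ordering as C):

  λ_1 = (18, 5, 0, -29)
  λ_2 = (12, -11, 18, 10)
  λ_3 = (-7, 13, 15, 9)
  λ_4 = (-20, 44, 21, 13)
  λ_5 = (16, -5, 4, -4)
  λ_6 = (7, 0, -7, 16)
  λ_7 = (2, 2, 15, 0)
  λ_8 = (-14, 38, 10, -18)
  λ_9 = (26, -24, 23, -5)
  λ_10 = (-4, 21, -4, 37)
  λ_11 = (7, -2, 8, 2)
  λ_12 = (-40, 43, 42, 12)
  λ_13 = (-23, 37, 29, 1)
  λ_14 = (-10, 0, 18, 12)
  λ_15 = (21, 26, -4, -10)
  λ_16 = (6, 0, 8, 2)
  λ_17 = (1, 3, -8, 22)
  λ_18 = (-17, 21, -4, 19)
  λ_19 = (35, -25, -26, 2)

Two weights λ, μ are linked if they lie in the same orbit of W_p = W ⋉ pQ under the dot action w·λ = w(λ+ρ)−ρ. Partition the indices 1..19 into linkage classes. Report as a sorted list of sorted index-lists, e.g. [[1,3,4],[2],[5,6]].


Cartan matrix: type D_4 (|W|=192); un-permuting the 4 rows.

W_29-reps of the 19 weights in Ā_29 (same 4-coord order as C):

  [1] (2, 1, 6, 17)
  [2] (7, 4, 5, 3)
  [3] (1, 8, 10, 4)
  [4] (7, 4, 5, 3)
  [5] (7, 4, 5, 3)
  [6] (2, 1, 6, 17)
  [7] (3, 3, 16, 1)
  [8] (7, 1, 9, 3)
  [9] (4, 1, 2, 18)
  [10] (3, 3, 16, 1)
  [11] (7, 1, 9, 3)
  [12] (7, 4, 5, 3)
  [13] (7, 1, 9, 3)
  [14] (1, 8, 10, 4)
  [15] (7, 1, 9, 3)
  [16] (7, 1, 9, 3)
  [17] (4, 1, 2, 18)
  [18] (3, 3, 16, 1)
  [19] (7, 4, 5, 3)

Grouping the 19 weights by Ā_29-representative: 6 linkage classes.

[[1, 6], [2, 4, 5, 12, 19], [3, 14], [7, 10, 18], [8, 11, 13, 15, 16], [9, 17]]


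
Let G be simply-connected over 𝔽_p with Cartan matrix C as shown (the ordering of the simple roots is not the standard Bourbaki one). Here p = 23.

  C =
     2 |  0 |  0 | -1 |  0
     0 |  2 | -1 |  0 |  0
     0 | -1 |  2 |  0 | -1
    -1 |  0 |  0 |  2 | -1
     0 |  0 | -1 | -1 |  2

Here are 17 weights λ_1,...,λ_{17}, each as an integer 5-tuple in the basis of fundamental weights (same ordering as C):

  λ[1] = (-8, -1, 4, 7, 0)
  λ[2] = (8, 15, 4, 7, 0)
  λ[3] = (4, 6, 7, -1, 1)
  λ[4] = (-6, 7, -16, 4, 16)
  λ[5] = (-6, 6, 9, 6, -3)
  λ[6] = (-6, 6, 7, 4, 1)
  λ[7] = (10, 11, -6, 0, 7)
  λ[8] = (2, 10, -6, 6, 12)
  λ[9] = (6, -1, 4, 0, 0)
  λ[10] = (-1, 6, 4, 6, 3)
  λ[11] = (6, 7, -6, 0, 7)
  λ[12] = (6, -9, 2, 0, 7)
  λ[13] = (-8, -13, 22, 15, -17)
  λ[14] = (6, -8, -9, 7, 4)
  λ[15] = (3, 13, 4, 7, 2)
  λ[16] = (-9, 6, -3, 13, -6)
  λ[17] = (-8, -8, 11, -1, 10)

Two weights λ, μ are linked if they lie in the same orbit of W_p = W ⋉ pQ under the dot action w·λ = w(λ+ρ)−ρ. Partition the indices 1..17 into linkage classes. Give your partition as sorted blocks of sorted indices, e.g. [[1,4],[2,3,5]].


A_5 Cartan matrix, 5 simple roots permuted; ρ=(1,1,1,1,1).

Folding the 17 weights λ_j+ρ into Ā_23 (reps in the given 5-coord order):

  [1] (7, 0, 5, 1, 1);  [2] (7, 0, 5, 1, 1);  [3] (5, 7, 8, 0, 2);  [4] (5, 7, 8, 0, 2);  [5] (5, 7, 8, 0, 2);  [6] (5, 7, 8, 0, 2);  [7] (7, 3, 5, 1, 3);  [8] (3, 0, 5, 4, 8);  [9] (7, 0, 5, 1, 1);  [10] (0, 7, 5, 7, 4);  [11] (7, 3, 5, 1, 3);  [12] (7, 3, 5, 1, 3);  [13] (0, 7, 5, 7, 4);  [14] (5, 5, 3, 2, 5);  [15] (7, 3, 5, 1, 3);  [16] (7, 0, 5, 1, 1);  [17] (0, 7, 5, 7, 4)

Linkage partition of the 17 weights (6 classes, p=23):

[[1, 2, 9, 16], [3, 4, 5, 6], [7, 11, 12, 15], [8], [10, 13, 17], [14]]


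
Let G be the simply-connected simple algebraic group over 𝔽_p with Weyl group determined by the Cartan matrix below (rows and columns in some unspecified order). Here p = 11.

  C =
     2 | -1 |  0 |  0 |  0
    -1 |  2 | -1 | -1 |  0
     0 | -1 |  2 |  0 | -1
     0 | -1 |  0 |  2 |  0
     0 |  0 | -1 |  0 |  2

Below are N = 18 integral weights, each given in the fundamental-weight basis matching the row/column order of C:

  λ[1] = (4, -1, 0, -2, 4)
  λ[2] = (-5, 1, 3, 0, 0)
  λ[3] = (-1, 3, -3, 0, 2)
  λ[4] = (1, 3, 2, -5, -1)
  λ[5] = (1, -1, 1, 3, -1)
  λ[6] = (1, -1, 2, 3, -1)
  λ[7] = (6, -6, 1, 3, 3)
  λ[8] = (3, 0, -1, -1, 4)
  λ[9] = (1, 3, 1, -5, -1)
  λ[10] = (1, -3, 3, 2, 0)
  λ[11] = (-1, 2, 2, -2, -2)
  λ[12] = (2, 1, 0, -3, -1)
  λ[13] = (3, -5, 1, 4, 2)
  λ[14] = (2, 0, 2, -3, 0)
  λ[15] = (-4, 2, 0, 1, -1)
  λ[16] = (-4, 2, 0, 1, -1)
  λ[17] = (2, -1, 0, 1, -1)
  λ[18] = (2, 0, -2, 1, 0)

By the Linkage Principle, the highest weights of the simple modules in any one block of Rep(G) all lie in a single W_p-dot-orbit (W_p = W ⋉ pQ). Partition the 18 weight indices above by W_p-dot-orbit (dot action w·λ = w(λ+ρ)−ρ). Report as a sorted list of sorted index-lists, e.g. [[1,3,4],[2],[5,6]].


Type D_5, rank 5, |W|=1920; reorder rows/cols to standard.

λ_j+ρ reflected into Ā_11 (⟨·,θ^∨⟩≤11); 5-tuples as given:

    [1] (4, 1, 0, 0, 5)
    [2] (2, 1, 2, 1, 1)
    [3] (0, 2, 2, 1, 1)
    [4] (2, 0, 2, 4, 0)
    [5] (2, 0, 2, 4, 0)
    [6] (2, 0, 2, 4, 0)
    [7] (2, 1, 2, 1, 1)
    [8] (4, 1, 0, 0, 5)
    [9] (2, 0, 2, 4, 0)
    [10] (0, 2, 2, 1, 1)
    [11] (0, 2, 2, 1, 1)
    [12] (3, 0, 1, 2, 0)
    [13] (0, 2, 2, 1, 1)
    [14] (2, 1, 2, 1, 1)
    [15] (3, 0, 1, 2, 0)
    [16] (3, 0, 1, 2, 0)
    [17] (3, 0, 1, 2, 0)
    [18] (3, 0, 1, 2, 0)

These 18 weights hit 5 W_11-dot-orbits; sizes (2, 3, 4, 4, 5):

[[1, 8], [2, 7, 14], [3, 10, 11, 13], [4, 5, 6, 9], [12, 15, 16, 17, 18]]


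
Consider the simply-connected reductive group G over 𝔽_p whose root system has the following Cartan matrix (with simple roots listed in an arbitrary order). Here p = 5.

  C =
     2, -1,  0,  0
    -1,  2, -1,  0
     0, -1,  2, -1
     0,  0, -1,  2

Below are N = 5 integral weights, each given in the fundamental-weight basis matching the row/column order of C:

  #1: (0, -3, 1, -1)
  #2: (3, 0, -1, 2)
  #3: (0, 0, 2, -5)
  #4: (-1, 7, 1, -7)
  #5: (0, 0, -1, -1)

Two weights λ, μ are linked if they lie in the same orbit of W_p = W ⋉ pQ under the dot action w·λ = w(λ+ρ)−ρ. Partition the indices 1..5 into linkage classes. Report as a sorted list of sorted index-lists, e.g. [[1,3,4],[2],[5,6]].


Root system A_4: the 4×4 matrix C matches after relabeling.

Alcove-folded reps (p=5, 5 weights, presented ϖ-order):

  λ_1 → (1, 1, 0, 0);  λ_2 → (1, 1, 0, 0);  λ_3 → (1, 0, 1, 3);  λ_4 → (1, 1, 0, 0);  λ_5 → (1, 1, 0, 0)

Linkage partition of the 5 weights (2 classes, p=5):

[[1, 2, 4, 5], [3]]


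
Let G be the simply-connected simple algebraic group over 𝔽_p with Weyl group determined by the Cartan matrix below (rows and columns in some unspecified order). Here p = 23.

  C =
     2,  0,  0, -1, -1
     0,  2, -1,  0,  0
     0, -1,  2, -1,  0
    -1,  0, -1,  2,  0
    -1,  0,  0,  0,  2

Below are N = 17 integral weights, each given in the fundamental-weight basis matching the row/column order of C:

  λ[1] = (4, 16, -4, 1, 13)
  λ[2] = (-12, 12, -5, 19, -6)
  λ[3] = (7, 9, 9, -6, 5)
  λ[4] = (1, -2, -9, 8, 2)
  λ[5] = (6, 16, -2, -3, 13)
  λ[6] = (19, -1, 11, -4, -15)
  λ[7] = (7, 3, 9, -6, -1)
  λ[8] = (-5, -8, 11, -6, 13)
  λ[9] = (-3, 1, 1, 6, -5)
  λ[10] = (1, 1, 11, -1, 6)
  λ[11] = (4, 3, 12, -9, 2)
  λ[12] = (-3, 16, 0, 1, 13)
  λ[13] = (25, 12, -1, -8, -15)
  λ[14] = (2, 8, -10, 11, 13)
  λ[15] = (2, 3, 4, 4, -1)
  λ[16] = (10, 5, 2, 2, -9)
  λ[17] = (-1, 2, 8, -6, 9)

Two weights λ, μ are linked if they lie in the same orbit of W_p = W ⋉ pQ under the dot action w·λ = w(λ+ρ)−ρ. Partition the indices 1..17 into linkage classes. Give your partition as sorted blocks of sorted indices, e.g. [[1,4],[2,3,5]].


A_5 Cartan matrix, 5 simple roots permuted; ρ=(1,1,1,1,1).

Each λ_j+ρ reduced to Ā_23; 5-tuples below use C's row order:

  1: (4, 2, 2, 1, 2) · 2: (5, 3, 4, 0, 5) · 3: (3, 4, 5, 5, 0) · 4: (2, 8, 1, 0, 3) · 5: (4, 2, 2, 1, 2) · 6: (3, 6, 3, 3, 8) · 7: (3, 4, 5, 5, 0) · 8: (5, 3, 4, 0, 5) · 9: (4, 2, 2, 1, 2) · 10: (2, 2, 12, 0, 7) · 11: (3, 4, 5, 5, 0) · 12: (2, 8, 1, 0, 3) · 13: (5, 3, 4, 0, 5) · 14: (3, 6, 3, 3, 8) · 15: (3, 4, 5, 5, 0) · 16: (3, 6, 3, 3, 8) · 17: (5, 3, 4, 0, 5)

Linkage partition of the 17 weights (6 classes, p=23):

[[1, 5, 9], [2, 8, 13, 17], [3, 7, 11, 15], [4, 12], [6, 14, 16], [10]]


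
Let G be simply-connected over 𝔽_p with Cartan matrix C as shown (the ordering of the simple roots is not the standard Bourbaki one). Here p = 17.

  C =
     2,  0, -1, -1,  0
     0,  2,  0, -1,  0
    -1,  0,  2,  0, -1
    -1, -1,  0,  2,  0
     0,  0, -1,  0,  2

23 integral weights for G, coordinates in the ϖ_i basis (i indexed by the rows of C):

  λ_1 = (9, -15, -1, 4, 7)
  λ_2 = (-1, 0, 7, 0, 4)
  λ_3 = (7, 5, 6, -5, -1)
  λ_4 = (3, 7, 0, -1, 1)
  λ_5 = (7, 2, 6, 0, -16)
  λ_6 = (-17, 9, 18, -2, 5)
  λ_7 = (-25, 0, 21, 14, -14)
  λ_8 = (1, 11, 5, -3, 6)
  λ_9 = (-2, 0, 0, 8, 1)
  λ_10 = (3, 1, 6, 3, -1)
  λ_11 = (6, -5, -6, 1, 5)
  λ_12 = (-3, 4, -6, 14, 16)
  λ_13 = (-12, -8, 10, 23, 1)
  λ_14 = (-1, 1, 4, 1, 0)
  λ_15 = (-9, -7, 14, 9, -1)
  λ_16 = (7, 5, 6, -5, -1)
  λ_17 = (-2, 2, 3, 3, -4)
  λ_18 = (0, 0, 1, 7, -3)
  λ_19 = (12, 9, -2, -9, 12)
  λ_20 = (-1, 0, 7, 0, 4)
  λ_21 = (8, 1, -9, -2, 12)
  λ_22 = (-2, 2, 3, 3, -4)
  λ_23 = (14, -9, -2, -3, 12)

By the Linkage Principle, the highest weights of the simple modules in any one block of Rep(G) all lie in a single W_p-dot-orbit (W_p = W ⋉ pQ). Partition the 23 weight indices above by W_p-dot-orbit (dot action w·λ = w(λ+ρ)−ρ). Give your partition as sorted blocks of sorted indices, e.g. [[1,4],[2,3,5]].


Dynkin diagram of C (from the 8 off-diagonal −1 entries): A_5.

Each λ_j+ρ reduced to Ā_17; 5-tuples below use C's row order:

  [1] (1, 1, 0, 8, 2);  [2] (0, 1, 8, 1, 5);  [3] (4, 2, 7, 4, 0);  [4] (4, 8, 1, 0, 2);  [5] (0, 1, 8, 1, 5);  [6] (1, 1, 0, 8, 2);  [7] (0, 1, 8, 1, 5);  [8] (0, 2, 5, 2, 1);  [9] (1, 1, 0, 8, 2);  [10] (4, 2, 7, 4, 0);  [11] (0, 2, 5, 2, 1);  [12] (4, 8, 1, 0, 2);  [13] (4, 2, 7, 4, 0);  [14] (0, 2, 5, 2, 1);  [15] (4, 2, 7, 4, 0);  [16] (4, 2, 7, 4, 0);  [17] (1, 3, 0, 3, 3);  [18] (1, 1, 0, 8, 2);  [19] (4, 8, 1, 0, 2);  [20] (0, 1, 8, 1, 5);  [21] (0, 1, 8, 1, 5);  [22] (1, 3, 0, 3, 3);  [23] (4, 8, 1, 0, 2)

These 23 weights hit 6 W_17-dot-orbits; sizes (4, 5, 5, 4, 3, 2):

[[1, 6, 9, 18], [2, 5, 7, 20, 21], [3, 10, 13, 15, 16], [4, 12, 19, 23], [8, 11, 14], [17, 22]]


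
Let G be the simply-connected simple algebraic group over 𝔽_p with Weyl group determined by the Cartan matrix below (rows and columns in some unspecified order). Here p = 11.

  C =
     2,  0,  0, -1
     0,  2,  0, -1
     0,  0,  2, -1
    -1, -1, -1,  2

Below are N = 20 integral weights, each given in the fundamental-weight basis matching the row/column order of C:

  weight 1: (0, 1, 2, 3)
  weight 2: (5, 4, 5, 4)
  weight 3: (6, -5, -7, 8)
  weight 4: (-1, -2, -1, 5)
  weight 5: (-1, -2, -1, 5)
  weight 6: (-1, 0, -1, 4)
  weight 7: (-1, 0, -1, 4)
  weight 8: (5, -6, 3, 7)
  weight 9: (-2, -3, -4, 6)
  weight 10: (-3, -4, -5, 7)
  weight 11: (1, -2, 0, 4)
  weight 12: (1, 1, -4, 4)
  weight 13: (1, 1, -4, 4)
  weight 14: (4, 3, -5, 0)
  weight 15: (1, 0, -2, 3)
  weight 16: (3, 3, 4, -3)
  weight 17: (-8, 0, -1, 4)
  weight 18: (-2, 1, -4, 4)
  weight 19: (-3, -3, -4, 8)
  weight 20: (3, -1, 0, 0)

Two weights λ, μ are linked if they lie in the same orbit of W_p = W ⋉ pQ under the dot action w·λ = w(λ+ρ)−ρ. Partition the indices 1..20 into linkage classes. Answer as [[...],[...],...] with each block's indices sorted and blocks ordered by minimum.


C ↔ D_4 under row/col permutation; |W(D_4)| = 192.

Ā_11 reps of the 20 weights (D_4, coords as presented):

  λ_1 → (1, 2, 3, 1)
  λ_2 → (0, 1, 0, 5)
  λ_3 → (2, 1, 1, 3)
  λ_4 → (0, 1, 0, 5)
  λ_5 → (0, 1, 0, 5)
  λ_6 → (0, 1, 0, 5)
  λ_7 → (0, 1, 0, 5)
  λ_8 → (1, 2, 3, 1)
  λ_9 → (1, 2, 3, 1)
  λ_10 → (1, 2, 3, 1)
  λ_11 → (2, 1, 1, 3)
  λ_12 → (2, 2, 3, 2)
  λ_13 → (2, 2, 3, 2)
  λ_14 → (2, 1, 1, 3)
  λ_15 → (2, 1, 1, 3)
  λ_16 → (2, 2, 3, 2)
  λ_17 → (4, 0, 1, 1)
  λ_18 → (1, 2, 3, 1)
  λ_19 → (2, 2, 3, 2)
  λ_20 → (4, 0, 1, 1)

Grouping the 20 weights by Ā_11-representative: 5 linkage classes.

[[1, 8, 9, 10, 18], [2, 4, 5, 6, 7], [3, 11, 14, 15], [12, 13, 16, 19], [17, 20]]


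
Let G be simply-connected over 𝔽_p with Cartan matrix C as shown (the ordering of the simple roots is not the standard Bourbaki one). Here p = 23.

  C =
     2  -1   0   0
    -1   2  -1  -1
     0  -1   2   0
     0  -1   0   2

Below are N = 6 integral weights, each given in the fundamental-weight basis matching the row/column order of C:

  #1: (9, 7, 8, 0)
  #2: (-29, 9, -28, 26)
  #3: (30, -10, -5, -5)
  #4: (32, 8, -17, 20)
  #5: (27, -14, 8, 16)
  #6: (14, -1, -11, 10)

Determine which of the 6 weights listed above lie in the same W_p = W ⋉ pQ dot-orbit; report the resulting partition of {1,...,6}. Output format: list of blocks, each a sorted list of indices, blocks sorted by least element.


Root system D_4: the 4×4 matrix C matches after relabeling.

Folding the 6 weights λ_j+ρ into Ā_23 (reps in the given 4-coord order):

  λ_1 → (5, 1, 4, 4)
  λ_2 → (5, 1, 4, 4)
  λ_3 → (5, 1, 4, 4)
  λ_4 → (7, 2, 4, 1)
  λ_5 → (5, 1, 4, 4)
  λ_6 → (5, 7, 0, 1)

Linkage partition of the 6 weights (3 classes, p=23):

[[1, 2, 3, 5], [4], [6]]


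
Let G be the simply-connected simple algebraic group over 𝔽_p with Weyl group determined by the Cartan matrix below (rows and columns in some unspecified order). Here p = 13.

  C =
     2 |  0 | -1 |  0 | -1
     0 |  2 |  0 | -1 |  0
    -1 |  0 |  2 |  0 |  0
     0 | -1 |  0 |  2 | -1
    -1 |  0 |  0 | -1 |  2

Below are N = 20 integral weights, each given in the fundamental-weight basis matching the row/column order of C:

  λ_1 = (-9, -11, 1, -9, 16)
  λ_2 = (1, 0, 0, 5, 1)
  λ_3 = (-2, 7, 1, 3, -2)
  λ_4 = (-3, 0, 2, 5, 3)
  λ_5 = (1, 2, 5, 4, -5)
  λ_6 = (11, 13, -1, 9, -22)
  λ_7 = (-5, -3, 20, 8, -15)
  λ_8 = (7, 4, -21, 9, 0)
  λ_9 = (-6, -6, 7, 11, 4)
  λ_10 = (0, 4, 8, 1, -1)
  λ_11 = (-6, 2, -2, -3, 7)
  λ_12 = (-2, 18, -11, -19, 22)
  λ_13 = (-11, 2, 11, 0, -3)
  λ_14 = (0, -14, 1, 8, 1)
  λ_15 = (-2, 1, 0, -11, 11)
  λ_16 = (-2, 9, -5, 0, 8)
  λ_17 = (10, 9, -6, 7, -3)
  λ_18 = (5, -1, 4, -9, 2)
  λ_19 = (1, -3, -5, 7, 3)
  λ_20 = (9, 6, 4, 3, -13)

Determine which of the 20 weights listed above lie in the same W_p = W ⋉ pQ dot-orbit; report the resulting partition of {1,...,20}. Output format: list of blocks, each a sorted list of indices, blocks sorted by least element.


C ↔ A_5 under row/col permutation; |W(A_5)| = 720.

Folding the 20 weights λ_j+ρ into Ā_13 (reps in the given 5-coord order):

  λ_1+ρ ↦ (2, 3, 4, 1, 2)
  λ_2+ρ ↦ (2, 1, 1, 6, 2)
  λ_3+ρ ↦ (1, 8, 0, 2, 1)
  λ_4+ρ ↦ (2, 1, 1, 6, 2)
  λ_5+ρ ↦ (2, 3, 4, 1, 2)
  λ_6+ρ ↦ (1, 8, 0, 2, 1)
  λ_7+ρ ↦ (2, 3, 4, 1, 2)
  λ_8+ρ ↦ (2, 1, 1, 6, 2)
  λ_9+ρ ↦ (1, 2, 4, 5, 0)
  λ_10+ρ ↦ (1, 1, 5, 2, 0)
  λ_11+ρ ↦ (1, 1, 5, 2, 0)
  λ_12+ρ ↦ (1, 1, 5, 2, 0)
  λ_13+ρ ↦ (1, 8, 0, 2, 1)
  λ_14+ρ ↦ (1, 8, 0, 2, 1)
  λ_15+ρ ↦ (1, 8, 0, 2, 1)
  λ_16+ρ ↦ (2, 3, 4, 1, 2)
  λ_17+ρ ↦ (2, 3, 4, 1, 2)
  λ_18+ρ ↦ (1, 2, 4, 5, 0)
  λ_19+ρ ↦ (2, 1, 1, 6, 2)
  λ_20+ρ ↦ (2, 1, 1, 6, 2)

Grouping the 20 weights by Ā_13-representative: 5 linkage classes.

[[1, 5, 7, 16, 17], [2, 4, 8, 19, 20], [3, 6, 13, 14, 15], [9, 18], [10, 11, 12]]


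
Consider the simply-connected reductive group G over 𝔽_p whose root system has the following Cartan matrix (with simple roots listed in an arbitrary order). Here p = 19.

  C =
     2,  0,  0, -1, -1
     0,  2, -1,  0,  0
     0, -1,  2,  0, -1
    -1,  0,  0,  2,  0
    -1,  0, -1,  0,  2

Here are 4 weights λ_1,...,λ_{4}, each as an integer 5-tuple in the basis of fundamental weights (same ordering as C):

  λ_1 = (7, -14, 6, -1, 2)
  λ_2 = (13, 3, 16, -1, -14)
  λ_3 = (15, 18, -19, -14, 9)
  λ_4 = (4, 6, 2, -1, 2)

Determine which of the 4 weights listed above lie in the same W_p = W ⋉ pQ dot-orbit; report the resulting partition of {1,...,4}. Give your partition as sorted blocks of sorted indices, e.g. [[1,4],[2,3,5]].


Root system A_5: the 5×5 matrix C matches after relabeling.

W_19-reps of the 4 weights in Ā_19 (same 5-coord order as C):

  1: (5, 7, 3, 0, 3) · 2: (2, 1, 4, 1, 11) · 3: (5, 7, 3, 0, 3) · 4: (5, 7, 3, 0, 3)

The 4 indices split into 2 linkage classes (same alcove rep ⇔ same W_19-dot-orbit):

[[1, 3, 4], [2]]


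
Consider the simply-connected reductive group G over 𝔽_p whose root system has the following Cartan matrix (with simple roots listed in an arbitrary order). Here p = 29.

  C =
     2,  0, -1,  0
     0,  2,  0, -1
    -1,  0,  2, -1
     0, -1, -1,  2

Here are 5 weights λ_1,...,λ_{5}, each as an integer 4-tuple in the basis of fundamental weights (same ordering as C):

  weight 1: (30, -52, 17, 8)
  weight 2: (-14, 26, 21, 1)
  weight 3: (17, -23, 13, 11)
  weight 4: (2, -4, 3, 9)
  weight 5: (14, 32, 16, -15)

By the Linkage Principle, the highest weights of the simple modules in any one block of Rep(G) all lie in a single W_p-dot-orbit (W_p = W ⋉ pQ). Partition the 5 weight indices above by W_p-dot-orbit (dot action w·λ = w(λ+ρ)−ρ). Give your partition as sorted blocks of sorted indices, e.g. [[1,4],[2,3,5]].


Type A_4, rank 4, |W|=120; reorder rows/cols to standard.

W_29-reps of the 5 weights in Ā_29 (same 4-coord order as C):

  1: (9, 5, 0, 2) · 2: (9, 5, 0, 2) · 3: (3, 3, 4, 7) · 4: (3, 3, 4, 7) · 5: (3, 3, 4, 7)

Linkage partition of the 5 weights (2 classes, p=29):

[[1, 2], [3, 4, 5]]


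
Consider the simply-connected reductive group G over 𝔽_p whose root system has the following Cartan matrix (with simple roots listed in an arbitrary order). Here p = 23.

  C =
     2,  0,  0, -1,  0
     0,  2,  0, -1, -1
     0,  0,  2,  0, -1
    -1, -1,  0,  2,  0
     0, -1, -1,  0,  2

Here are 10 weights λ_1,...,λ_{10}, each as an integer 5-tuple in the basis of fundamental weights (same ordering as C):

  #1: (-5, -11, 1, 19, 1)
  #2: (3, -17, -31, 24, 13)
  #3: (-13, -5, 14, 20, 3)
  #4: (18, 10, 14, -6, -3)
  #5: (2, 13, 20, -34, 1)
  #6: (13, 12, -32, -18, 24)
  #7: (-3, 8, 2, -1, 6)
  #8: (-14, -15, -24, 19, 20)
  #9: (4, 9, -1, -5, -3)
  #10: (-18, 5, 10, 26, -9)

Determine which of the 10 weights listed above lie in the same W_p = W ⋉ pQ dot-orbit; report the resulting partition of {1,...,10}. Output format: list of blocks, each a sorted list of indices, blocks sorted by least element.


Type A_5, rank 5, |W|=720; reorder rows/cols to standard.

Ā_23 reps of the 10 weights (A_5, coords as presented):

  [1] (4, 2, 6, 6, 2);  [2] (0, 7, 3, 2, 7);  [3] (1, 4, 2, 4, 0);  [4] (1, 4, 2, 4, 0);  [5] (0, 7, 3, 2, 7);  [6] (4, 2, 6, 6, 2);  [7] (0, 7, 3, 2, 7);  [8] (0, 7, 3, 2, 7);  [9] (1, 4, 2, 4, 0);  [10] (4, 2, 6, 6, 2)

Grouping the 10 weights by Ā_23-representative: 3 linkage classes.

[[1, 6, 10], [2, 5, 7, 8], [3, 4, 9]]


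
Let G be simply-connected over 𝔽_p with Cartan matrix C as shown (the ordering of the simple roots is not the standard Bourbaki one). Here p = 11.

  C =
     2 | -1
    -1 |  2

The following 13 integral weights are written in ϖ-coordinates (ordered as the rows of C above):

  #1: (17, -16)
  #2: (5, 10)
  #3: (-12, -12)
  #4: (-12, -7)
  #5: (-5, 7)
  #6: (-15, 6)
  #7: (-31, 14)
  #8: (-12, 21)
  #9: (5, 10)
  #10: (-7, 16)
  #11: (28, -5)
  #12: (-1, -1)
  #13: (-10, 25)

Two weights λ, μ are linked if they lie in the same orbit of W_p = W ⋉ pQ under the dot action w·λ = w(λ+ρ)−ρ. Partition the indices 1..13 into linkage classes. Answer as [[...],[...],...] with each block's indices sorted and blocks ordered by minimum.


A_2 Cartan matrix, 2 simple roots permuted; ρ=(1,1).

Folding the 13 weights λ_j+ρ into Ā_11 (reps in the given 2-coord order):

  1: (4, 4)
  2: (0, 5)
  3: (0, 0)
  4: (0, 5)
  5: (4, 4)
  6: (4, 4)
  7: (4, 4)
  8: (0, 0)
  9: (0, 5)
  10: (0, 5)
  11: (4, 4)
  12: (0, 0)
  13: (2, 4)

Grouping the 13 weights by Ā_11-representative: 4 linkage classes.

[[1, 5, 6, 7, 11], [2, 4, 9, 10], [3, 8, 12], [13]]


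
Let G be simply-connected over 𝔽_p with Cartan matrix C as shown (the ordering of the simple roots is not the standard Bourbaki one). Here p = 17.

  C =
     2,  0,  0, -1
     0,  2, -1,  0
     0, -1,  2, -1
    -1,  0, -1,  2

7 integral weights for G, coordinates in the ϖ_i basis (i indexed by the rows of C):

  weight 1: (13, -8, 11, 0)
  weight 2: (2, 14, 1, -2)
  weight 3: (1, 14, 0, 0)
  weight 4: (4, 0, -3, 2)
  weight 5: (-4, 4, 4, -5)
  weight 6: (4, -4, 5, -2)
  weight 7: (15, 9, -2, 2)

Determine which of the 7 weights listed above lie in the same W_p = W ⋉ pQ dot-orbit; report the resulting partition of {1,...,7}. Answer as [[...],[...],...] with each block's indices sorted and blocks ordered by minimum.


C ↔ A_4 under row/col permutation; |W(A_4)| = 120.

Folding the 7 weights λ_j+ρ into Ā_17 (reps in the given 4-coord order):

    λ_1+ρ ↦ (4, 3, 2, 1)
    λ_2+ρ ↦ (0, 13, 1, 1)
    λ_3+ρ ↦ (0, 13, 1, 1)
    λ_4+ρ ↦ (5, 1, 1, 1)
    λ_5+ρ ↦ (4, 3, 2, 1)
    λ_6+ρ ↦ (4, 3, 2, 1)
    λ_7+ρ ↦ (5, 1, 1, 1)

Grouping the 7 weights by Ā_17-representative: 3 linkage classes.

[[1, 5, 6], [2, 3], [4, 7]]


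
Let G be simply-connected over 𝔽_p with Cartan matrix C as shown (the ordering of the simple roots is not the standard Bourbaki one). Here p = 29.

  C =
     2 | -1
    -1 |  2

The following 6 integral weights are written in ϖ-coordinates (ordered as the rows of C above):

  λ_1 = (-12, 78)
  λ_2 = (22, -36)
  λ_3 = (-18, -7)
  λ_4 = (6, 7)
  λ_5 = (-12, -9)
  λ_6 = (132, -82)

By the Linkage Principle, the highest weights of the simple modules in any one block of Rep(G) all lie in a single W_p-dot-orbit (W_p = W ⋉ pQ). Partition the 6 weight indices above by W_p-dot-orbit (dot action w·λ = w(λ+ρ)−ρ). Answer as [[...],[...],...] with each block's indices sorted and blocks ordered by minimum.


C ↔ A_2 under row/col permutation; |W(A_2)| = 6.

W_29-reps of the 6 weights in Ā_29 (same 2-coord order as C):

    λ_1+ρ ↦ (8, 11)
    λ_2+ρ ↦ (6, 17)
    λ_3+ρ ↦ (6, 17)
    λ_4+ρ ↦ (7, 8)
    λ_5+ρ ↦ (8, 11)
    λ_6+ρ ↦ (6, 17)

Linkage partition of the 6 weights (3 classes, p=29):

[[1, 5], [2, 3, 6], [4]]


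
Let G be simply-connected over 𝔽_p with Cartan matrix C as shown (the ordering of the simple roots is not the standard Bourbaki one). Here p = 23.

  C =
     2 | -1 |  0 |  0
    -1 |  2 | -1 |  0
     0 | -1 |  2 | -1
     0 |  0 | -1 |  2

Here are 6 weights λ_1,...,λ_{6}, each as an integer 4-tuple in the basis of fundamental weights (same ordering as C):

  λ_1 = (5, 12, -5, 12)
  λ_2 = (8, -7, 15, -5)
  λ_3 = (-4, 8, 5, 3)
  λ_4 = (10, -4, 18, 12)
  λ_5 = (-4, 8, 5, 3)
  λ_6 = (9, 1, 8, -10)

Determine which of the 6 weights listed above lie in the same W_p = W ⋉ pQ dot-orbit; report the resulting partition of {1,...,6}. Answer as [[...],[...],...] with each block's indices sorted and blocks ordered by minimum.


C ↔ A_4 under row/col permutation; |W(A_4)| = 120.

W_23-reps of the 6 weights in Ā_23 (same 4-coord order as C):

  λ_1+ρ ↦ (1, 9, 4, 4) · λ_2+ρ ↦ (3, 6, 6, 4) · λ_3+ρ ↦ (3, 6, 6, 4) · λ_4+ρ ↦ (3, 6, 6, 4) · λ_5+ρ ↦ (3, 6, 6, 4) · λ_6+ρ ↦ (10, 2, 0, 9)

The 6 indices split into 3 linkage classes (same alcove rep ⇔ same W_23-dot-orbit):

[[1], [2, 3, 4, 5], [6]]


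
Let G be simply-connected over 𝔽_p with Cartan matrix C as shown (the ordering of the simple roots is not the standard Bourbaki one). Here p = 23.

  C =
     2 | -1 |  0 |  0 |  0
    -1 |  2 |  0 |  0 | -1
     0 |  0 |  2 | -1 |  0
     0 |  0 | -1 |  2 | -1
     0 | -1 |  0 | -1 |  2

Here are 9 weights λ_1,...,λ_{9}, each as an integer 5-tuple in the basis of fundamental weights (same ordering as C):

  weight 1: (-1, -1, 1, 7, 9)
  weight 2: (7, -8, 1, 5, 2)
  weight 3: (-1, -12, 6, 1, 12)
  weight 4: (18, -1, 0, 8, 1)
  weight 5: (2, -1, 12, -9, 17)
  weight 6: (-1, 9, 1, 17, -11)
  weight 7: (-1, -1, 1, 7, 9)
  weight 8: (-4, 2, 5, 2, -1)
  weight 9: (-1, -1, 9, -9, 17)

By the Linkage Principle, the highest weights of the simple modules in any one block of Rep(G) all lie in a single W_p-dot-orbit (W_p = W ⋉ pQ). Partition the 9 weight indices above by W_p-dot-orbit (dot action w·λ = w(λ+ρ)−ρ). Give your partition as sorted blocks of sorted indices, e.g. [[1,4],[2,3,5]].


Root system A_5: the 5×5 matrix C matches after relabeling.

Each λ_j+ρ reduced to Ā_23; 5-tuples below use C's row order:

  [1] (0, 0, 2, 8, 10) · [2] (1, 3, 2, 2, 4) · [3] (11, 0, 7, 2, 2) · [4] (11, 0, 7, 2, 2) · [5] (0, 0, 2, 8, 10) · [6] (0, 0, 2, 8, 10) · [7] (0, 0, 2, 8, 10) · [8] (3, 0, 6, 3, 0) · [9] (0, 0, 2, 8, 10)

These 9 weights hit 4 W_23-dot-orbits; sizes (5, 1, 2, 1):

[[1, 5, 6, 7, 9], [2], [3, 4], [8]]


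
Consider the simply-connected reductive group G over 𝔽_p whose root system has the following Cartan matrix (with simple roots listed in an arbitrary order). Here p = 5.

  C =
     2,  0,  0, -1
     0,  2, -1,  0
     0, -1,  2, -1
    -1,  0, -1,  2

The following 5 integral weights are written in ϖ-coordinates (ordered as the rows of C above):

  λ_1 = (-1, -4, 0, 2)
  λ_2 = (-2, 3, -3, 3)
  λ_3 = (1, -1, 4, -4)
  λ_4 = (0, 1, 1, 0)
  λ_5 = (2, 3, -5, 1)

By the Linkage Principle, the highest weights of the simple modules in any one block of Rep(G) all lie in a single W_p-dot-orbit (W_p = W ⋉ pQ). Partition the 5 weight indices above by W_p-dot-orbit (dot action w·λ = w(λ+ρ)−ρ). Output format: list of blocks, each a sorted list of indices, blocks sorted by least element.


Dynkin diagram of C (from the 6 off-diagonal −1 entries): A_4.

Alcove-folded reps (p=5, 5 weights, presented ϖ-order):

  λ_1+ρ ↦ (0, 1, 2, 1)
  λ_2+ρ ↦ (0, 1, 2, 1)
  λ_3+ρ ↦ (1, 0, 2, 2)
  λ_4+ρ ↦ (0, 1, 2, 1)
  λ_5+ρ ↦ (1, 0, 2, 2)

2 distinct reps among the 5 weights ⇒ 2 W_5-linkage classes:

[[1, 2, 4], [3, 5]]


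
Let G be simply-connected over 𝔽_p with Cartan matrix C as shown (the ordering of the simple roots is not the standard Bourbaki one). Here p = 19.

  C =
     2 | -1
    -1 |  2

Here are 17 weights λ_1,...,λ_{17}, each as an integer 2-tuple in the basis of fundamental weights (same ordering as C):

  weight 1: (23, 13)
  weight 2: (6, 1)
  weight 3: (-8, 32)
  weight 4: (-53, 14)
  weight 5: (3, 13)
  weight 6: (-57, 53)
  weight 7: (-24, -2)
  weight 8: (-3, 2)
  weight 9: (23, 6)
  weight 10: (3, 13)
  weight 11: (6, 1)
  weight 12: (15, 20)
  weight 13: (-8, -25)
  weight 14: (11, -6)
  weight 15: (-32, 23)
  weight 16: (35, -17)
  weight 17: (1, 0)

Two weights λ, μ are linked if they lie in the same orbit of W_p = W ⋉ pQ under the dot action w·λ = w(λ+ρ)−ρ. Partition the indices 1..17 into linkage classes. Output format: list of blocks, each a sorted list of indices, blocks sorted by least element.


Root system A_2: the 2×2 matrix C matches after relabeling.

Folding the 17 weights λ_j+ρ into Ā_19 (reps in the given 2-coord order):

  1: (0, 5);  2: (7, 2);  3: (7, 5);  4: (4, 14);  5: (4, 14);  6: (2, 1);  7: (4, 14);  8: (2, 1);  9: (7, 5);  10: (4, 14);  11: (7, 2);  12: (2, 1);  13: (7, 5);  14: (7, 5);  15: (7, 5);  16: (2, 1);  17: (2, 1)

These 17 weights hit 5 W_19-dot-orbits; sizes (1, 2, 5, 4, 5):

[[1], [2, 11], [3, 9, 13, 14, 15], [4, 5, 7, 10], [6, 8, 12, 16, 17]]


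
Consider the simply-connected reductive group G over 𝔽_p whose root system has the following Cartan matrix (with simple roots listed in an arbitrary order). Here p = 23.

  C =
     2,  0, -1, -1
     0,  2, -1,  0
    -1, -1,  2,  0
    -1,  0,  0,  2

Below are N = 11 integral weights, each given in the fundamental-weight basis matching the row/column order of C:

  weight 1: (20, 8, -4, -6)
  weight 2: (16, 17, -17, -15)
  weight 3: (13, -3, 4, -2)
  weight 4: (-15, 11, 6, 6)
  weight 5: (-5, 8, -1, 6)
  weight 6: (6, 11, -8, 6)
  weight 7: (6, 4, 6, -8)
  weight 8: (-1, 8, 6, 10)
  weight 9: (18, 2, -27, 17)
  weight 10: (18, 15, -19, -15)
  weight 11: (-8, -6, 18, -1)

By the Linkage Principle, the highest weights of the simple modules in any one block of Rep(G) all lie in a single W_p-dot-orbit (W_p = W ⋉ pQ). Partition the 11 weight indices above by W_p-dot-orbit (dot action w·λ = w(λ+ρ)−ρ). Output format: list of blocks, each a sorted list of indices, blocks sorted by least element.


Dynkin diagram of C (from the 6 off-diagonal −1 entries): A_4.

W_23-reps of the 11 weights in Ā_23 (same 4-coord order as C):

    λ_1+ρ ↦ (13, 2, 3, 1)
    λ_2+ρ ↦ (13, 2, 3, 1)
    λ_3+ρ ↦ (13, 2, 3, 1)
    λ_4+ρ ↦ (0, 5, 7, 7)
    λ_5+ρ ↦ (0, 5, 4, 3)
    λ_6+ρ ↦ (0, 5, 7, 7)
    λ_7+ρ ↦ (0, 5, 7, 7)
    λ_8+ρ ↦ (0, 5, 7, 7)
    λ_9+ρ ↦ (0, 5, 4, 3)
    λ_10+ρ ↦ (13, 2, 3, 1)
    λ_11+ρ ↦ (0, 5, 7, 7)

Linkage partition of the 11 weights (3 classes, p=23):

[[1, 2, 3, 10], [4, 6, 7, 8, 11], [5, 9]]


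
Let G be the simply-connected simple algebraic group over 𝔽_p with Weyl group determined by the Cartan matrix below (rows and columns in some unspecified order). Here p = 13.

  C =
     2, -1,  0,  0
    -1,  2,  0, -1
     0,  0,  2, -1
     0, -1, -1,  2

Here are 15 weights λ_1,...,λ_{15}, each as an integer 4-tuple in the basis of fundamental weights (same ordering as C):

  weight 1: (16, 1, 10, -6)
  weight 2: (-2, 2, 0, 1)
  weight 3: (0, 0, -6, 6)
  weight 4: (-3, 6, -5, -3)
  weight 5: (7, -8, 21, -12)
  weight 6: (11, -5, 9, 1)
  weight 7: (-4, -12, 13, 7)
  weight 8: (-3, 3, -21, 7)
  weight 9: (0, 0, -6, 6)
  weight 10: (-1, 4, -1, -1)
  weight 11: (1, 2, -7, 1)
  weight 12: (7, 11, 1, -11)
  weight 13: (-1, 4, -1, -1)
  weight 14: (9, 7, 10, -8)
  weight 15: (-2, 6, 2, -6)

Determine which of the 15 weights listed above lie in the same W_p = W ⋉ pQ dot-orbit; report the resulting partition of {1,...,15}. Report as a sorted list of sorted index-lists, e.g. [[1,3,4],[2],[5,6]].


Dynkin diagram of C (from the 6 off-diagonal −1 entries): A_4.

Alcove-folded reps (p=13, 15 weights, presented ϖ-order):

    λ_1+ρ ↦ (1, 1, 2, 3)
    λ_2+ρ ↦ (1, 2, 1, 2)
    λ_3+ρ ↦ (1, 1, 5, 2)
    λ_4+ρ ↦ (1, 1, 2, 3)
    λ_5+ρ ↦ (1, 1, 5, 2)
    λ_6+ρ ↦ (1, 2, 1, 2)
    λ_7+ρ ↦ (1, 2, 1, 2)
    λ_8+ρ ↦ (1, 2, 1, 2)
    λ_9+ρ ↦ (1, 1, 5, 2)
    λ_10+ρ ↦ (0, 5, 0, 0)
    λ_11+ρ ↦ (1, 1, 2, 3)
    λ_12+ρ ↦ (1, 2, 1, 2)
    λ_13+ρ ↦ (0, 5, 0, 0)
    λ_14+ρ ↦ (1, 1, 5, 2)
    λ_15+ρ ↦ (1, 1, 2, 3)

Grouping the 15 weights by Ā_13-representative: 4 linkage classes.

[[1, 4, 11, 15], [2, 6, 7, 8, 12], [3, 5, 9, 14], [10, 13]]
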